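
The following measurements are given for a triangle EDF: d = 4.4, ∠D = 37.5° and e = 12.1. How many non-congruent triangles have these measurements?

e·sin D = 12.1·sin(37.5°) ≈ 7.366.
Since d = 4.4 < 7.366 = e sin D, no triangle exists.

0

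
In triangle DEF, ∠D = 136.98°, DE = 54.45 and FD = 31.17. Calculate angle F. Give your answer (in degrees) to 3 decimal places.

∠F ≈ 27.626°

By the law of cosines, EF² = FD² + DE² − 2·FD·DE·cos D = 6418.1, so EF ≈ 80.113.
Law of cosines again: cos F = (EF² + FD² − DE²)/(2·EF·FD) ≈ 0.88599, so ∠F ≈ 27.63°.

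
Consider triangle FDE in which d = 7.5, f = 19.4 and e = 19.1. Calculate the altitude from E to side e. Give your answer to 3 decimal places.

Semiperimeter s = (19.4 + 7.5 + 19.1)/2 = 23.
Heron's formula: area = √(23·3.6·15.5·3.9) ≈ 70.748.
The altitude from E has length 2·area/e ≈ 7.4082.

7.408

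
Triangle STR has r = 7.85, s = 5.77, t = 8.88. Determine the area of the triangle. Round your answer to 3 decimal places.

22.288

Semiperimeter p = (5.77 + 8.88 + 7.85)/2 = 11.25.
Heron's formula: area = √(11.25·5.48·2.37·3.4) ≈ 22.288.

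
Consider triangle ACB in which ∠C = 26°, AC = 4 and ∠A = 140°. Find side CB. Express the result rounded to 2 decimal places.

The third angle is ∠B = 180° − ∠A − ∠C = 14.00°.
Law of sines: CB = AC·sin A/sin B ≈ 10.628.

10.63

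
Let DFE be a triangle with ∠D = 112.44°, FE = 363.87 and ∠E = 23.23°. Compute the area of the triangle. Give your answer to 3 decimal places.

The third angle is ∠F = 180° − ∠E − ∠D = 44.33°.
Law of sines: ED = FE·sin F/sin D ≈ 275.1.
Law of sines: DF = FE·sin E/sin D ≈ 155.28.
Area = ½·FE·ED·sin E ≈ 19741.

19740.950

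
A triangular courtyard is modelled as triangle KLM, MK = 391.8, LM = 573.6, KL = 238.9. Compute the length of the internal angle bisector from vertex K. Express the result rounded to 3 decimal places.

By the law of cosines, cos K = (MK² + KL² − LM²) / (2·MK·KL) ≈ -0.63267, so ∠K ≈ 129.25°.
The bisector from K has length 2·MK·KL·cos(∠K/2)/(MK+KL) ≈ 127.2.

t_K ≈ 127.205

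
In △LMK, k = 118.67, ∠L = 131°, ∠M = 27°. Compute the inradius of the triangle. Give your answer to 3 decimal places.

The third angle is ∠K = 180° − ∠L − ∠M = 22.00°.
Law of sines: l = k·sin L/sin K ≈ 239.08.
Law of sines: m = k·sin M/sin K ≈ 143.82.
Area = ½·k·l·sin M ≈ 6440.3.
Semiperimeter s = (239.08+143.82+118.67)/2 = 250.78.
Inradius = area/s = 6440.3/250.78 ≈ 25.68.

25.680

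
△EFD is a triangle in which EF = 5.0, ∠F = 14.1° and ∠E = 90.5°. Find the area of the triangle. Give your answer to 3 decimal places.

The third angle is ∠D = 180° − ∠E − ∠F = 75.40°.
Law of sines: FD = EF·sin E/sin D ≈ 5.1666.
Law of sines: DE = EF·sin F/sin D ≈ 1.2587.
Area = ½·EF·FD·sin F ≈ 3.1467.

area ≈ 3.147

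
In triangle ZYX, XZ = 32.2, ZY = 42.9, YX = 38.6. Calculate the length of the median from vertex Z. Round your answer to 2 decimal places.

32.65

Median from Z: ½√(2·XZ² + 2·ZY² − YX²) ≈ 32.652.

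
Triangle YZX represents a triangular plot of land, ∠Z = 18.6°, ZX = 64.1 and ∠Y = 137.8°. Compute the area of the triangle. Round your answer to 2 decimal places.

390.55

The third angle is ∠X = 180° − ∠Y − ∠Z = 23.60°.
Law of sines: XY = ZX·sin Z/sin Y ≈ 30.437.
Law of sines: YZ = ZX·sin X/sin Y ≈ 38.204.
Area = ½·ZX·XY·sin X ≈ 390.55.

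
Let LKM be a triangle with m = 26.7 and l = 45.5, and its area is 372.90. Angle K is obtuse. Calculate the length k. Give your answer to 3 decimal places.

68.565

From area = ½·m·l·sin K, we get sin K = 2·area/(m·l) ≈ 0.61390.
Taking the obtuse solution, ∠K ≈ 142.13°.
Law of cosines then gives k ≈ 68.565.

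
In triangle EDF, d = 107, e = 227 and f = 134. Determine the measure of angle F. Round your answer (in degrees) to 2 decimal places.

∠F ≈ 22.06°

By the law of cosines, cos F = (e² + d² − f²) / (2·e·d) ≈ 0.92680, so ∠F ≈ 22.06°.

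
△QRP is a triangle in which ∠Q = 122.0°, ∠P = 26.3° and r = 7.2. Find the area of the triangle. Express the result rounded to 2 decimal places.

area ≈ 18.53

The third angle is ∠R = 180° − ∠P − ∠Q = 31.70°.
Law of sines: q = r·sin Q/sin R ≈ 11.62.
Law of sines: p = r·sin P/sin R ≈ 6.071.
Area = ½·r·q·sin P ≈ 18.534.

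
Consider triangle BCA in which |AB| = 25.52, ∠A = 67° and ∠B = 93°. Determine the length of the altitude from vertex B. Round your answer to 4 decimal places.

The third angle is ∠C = 180° − ∠A − ∠B = 20.00°.
Law of sines: |CA| = |AB|·sin B/sin C ≈ 74.513.
Law of sines: |BC| = |AB|·sin A/sin C ≈ 68.684.
Area = ½·|AB|·|CA|·sin A ≈ 875.21.
The altitude from B has length 2·area/|CA| ≈ 23.491.

h_B ≈ 23.4913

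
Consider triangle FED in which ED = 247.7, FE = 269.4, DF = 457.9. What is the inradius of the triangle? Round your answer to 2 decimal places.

r ≈ 56.35

Semiperimeter s = (247.7 + 457.9 + 269.4)/2 = 487.5.
Heron's formula: area = √(487.5·239.8·29.6·218.1) ≈ 27472.
Inradius = area/s = 27472/487.5 ≈ 56.352.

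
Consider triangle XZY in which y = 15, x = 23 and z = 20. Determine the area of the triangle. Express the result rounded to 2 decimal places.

Semiperimeter s = (23 + 20 + 15)/2 = 29.
Heron's formula: area = √(29·6·9·14) ≈ 148.07.

148.07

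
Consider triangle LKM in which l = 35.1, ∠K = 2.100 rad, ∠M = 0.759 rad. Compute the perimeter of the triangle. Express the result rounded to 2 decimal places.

perimeter ≈ 230.38

The third angle is ∠L = π − ∠K − ∠M = 0.283 rad.
Law of sines: k = l·sin K/sin L ≈ 108.66.
Law of sines: m = l·sin M/sin L ≈ 86.627.
Semiperimeter s = (35.1+108.66+86.627)/2 = 115.19.
Perimeter = 35.1 + 108.66 + 86.627 = 230.38.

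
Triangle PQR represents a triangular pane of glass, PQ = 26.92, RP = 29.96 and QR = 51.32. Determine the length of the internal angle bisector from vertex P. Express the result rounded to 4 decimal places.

By the law of cosines, cos P = (RP² + PQ² − QR²) / (2·RP·PQ) ≈ -0.62705, so ∠P ≈ 128.83°.
The bisector from P has length 2·RP·PQ·cos(∠P/2)/(RP+PQ) ≈ 12.246.

t_P ≈ 12.2462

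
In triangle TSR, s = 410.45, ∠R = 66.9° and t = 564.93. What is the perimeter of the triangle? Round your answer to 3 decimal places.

perimeter ≈ 1528.253

By the law of cosines, r² = t² + s² − 2·t·s·cos R = 3.0567e+05, so r ≈ 552.87.
Semiperimeter p = (564.93+410.45+552.87)/2 = 764.13.
Perimeter = 564.93 + 410.45 + 552.87 = 1528.3.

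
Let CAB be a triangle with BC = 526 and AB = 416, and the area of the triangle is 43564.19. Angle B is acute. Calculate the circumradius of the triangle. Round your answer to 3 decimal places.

275.940

From area = ½·AB·BC·sin B, we get sin B = 2·area/(AB·BC) ≈ 0.39818.
Taking the acute solution, ∠B ≈ 23.46°.
Law of cosines then gives CA ≈ 219.75.
Circumradius = CA/(2 sin B) ≈ 275.94.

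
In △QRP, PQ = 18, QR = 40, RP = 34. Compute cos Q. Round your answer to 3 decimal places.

By the law of cosines, cos Q = (PQ² + QR² − RP²) / (2·PQ·QR) ≈ 0.53333, so ∠Q ≈ 57.77°.

cos Q ≈ 0.533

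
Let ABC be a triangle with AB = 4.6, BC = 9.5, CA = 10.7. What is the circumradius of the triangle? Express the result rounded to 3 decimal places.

5.353

By the law of cosines, cos A = (CA² + AB² − BC²) / (2·CA·AB) ≈ 0.46119, so ∠A ≈ 62.54°.
Circumradius = BC/(2 sin A) ≈ 5.3533.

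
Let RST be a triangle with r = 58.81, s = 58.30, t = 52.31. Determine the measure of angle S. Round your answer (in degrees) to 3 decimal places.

62.971

By the law of cosines, cos S = (t² + r² − s²) / (2·t·r) ≈ 0.45444, so ∠S ≈ 62.97°.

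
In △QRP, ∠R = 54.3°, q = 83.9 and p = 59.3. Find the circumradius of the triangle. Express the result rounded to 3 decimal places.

By the law of cosines, r² = p² + q² − 2·p·q·cos R = 4749.1, so r ≈ 68.914.
Area = ½·p·q·sin R ≈ 2020.2.
Circumradius = r/(2 sin R) ≈ 42.43.

42.430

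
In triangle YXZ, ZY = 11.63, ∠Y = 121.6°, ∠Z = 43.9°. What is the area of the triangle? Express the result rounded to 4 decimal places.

The third angle is ∠X = 180° − ∠Z − ∠Y = 14.50°.
Law of sines: XZ = ZY·sin Y/sin X ≈ 39.562.
Law of sines: YX = ZY·sin Z/sin X ≈ 32.208.
Area = ½·ZY·XZ·sin Z ≈ 159.52.

area ≈ 159.5200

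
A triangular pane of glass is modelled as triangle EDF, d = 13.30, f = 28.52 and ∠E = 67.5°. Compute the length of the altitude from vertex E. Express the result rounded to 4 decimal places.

By the law of cosines, e² = d² + f² − 2·d·f·cos E = 699.96, so e ≈ 26.457.
Area = ½·d·f·sin E ≈ 175.22.
The altitude from E has length 2·area/e ≈ 13.246.

h_E ≈ 13.2458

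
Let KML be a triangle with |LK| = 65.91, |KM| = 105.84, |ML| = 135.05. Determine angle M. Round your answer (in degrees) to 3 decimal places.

∠M ≈ 28.612°

By the law of cosines, cos M = (|KM|² + |ML|² − |LK|²) / (2·|KM|·|ML|) ≈ 0.87789, so ∠M ≈ 28.61°.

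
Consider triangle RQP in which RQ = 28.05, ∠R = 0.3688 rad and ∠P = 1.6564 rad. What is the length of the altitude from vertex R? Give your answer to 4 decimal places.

The third angle is ∠Q = π − ∠P − ∠R = 1.1164 rad.
Law of sines: QP = RQ·sin R/sin P ≈ 10.149.
Law of sines: PR = RQ·sin Q/sin P ≈ 25.296.
Area = ½·RQ·QP·sin Q ≈ 127.9.
The altitude from R has length 2·area/QP ≈ 25.204.

h_R ≈ 25.2036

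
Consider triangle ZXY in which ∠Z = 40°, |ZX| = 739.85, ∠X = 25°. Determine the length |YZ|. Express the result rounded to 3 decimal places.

344.998

The third angle is ∠Y = 180° − ∠Z − ∠X = 115.00°.
Law of sines: |YZ| = |ZX|·sin X/sin Y ≈ 345.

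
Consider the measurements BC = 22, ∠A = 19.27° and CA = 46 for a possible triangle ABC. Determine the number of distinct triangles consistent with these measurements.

2

CA·sin A = 46·sin(19.27°) ≈ 15.18.
Since CA sin A < BC < CA (15.18 < 22 < 46), two triangles exist.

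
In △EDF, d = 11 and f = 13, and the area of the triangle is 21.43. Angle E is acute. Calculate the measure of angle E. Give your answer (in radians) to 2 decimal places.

From area = ½·d·f·sin E, we get sin E = 2·area/(d·f) ≈ 0.29972.
Taking the acute solution, ∠E ≈ 0.3044 rad.

0.30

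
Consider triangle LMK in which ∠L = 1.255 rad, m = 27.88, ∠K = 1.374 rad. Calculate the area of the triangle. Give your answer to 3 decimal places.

The third angle is ∠M = π − ∠K − ∠L = 0.513 rad.
Law of sines: l = m·sin L/sin M ≈ 54.036.
Law of sines: k = m·sin K/sin M ≈ 55.75.
Area = ½·m·l·sin K ≈ 738.72.

738.722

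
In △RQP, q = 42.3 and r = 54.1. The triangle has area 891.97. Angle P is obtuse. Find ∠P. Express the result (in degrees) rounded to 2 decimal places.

128.78

From area = ½·r·q·sin P, we get sin P = 2·area/(r·q) ≈ 0.77955.
Taking the obtuse solution, ∠P ≈ 128.78°.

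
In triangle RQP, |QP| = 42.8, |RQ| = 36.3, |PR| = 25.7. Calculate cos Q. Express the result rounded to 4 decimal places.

cos Q ≈ 0.8010

By the law of cosines, cos Q = (|RQ|² + |QP|² − |PR|²) / (2·|RQ|·|QP|) ≈ 0.80103, so ∠Q ≈ 36.77°.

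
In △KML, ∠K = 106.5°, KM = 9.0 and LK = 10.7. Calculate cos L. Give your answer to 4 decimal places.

0.8381

By the law of cosines, ML² = LK² + KM² − 2·LK·KM·cos K = 250.19, so ML ≈ 15.817.
Law of cosines again: cos L = (ML² + LK² − KM²)/(2·ML·LK) ≈ 0.83807, so ∠L ≈ 33.06°.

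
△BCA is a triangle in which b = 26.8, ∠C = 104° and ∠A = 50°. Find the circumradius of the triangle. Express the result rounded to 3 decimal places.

30.568

The third angle is ∠B = 180° − ∠C − ∠A = 26.00°.
Law of sines: c = b·sin C/sin B ≈ 59.319.
Law of sines: a = b·sin A/sin B ≈ 46.832.
Circumradius = b/(2 sin B) ≈ 30.568.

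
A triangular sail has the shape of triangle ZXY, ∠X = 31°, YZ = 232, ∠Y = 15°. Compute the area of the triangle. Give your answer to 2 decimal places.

The third angle is ∠Z = 180° − ∠X − ∠Y = 134.00°.
Law of sines: XY = YZ·sin Z/sin X ≈ 324.03.
Law of sines: ZX = YZ·sin Y/sin X ≈ 116.59.
Area = ½·YZ·XY·sin Y ≈ 9728.3.

area ≈ 9728.30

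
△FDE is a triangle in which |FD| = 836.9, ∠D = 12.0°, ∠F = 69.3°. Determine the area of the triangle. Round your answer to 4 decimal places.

The third angle is ∠E = 180° − ∠F − ∠D = 98.70°.
Law of sines: |DE| = |FD|·sin F/sin E ≈ 791.99.
Law of sines: |EF| = |FD|·sin D/sin E ≈ 176.03.
Area = ½·|FD|·|DE|·sin D ≈ 68903.

area ≈ 68903.2759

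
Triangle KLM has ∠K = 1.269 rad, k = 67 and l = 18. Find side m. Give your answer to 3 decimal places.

70.108

Law of sines: sin L = l·sin K/k ≈ 0.25651.
Since k ≥ l, only the acute value applies: ∠L ≈ 0.259 rad.
Then ∠M = π − ∠K − ∠L ≈ 1.613 rad.
Law of sines gives m = k·sin M/sin K ≈ 70.108.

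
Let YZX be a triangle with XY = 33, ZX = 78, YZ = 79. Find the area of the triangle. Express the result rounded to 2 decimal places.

area ≈ 1265.73

Semiperimeter s = (78 + 33 + 79)/2 = 95.
Heron's formula: area = √(95·17·62·16) ≈ 1265.7.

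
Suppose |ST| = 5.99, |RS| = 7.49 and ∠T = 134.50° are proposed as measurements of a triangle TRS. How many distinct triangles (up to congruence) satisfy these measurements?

1

|ST|·sin T = 5.99·sin(134.50°) ≈ 4.272.
Since ∠T is not acute, a triangle exists only if |RS| > |ST|; here |RS| > |ST|, so there is exactly one triangle.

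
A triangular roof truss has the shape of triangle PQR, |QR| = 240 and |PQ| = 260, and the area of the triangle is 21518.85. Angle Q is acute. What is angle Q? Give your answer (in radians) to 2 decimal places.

0.76

From area = ½·|PQ|·|QR|·sin Q, we get sin Q = 2·area/(|PQ|·|QR|) ≈ 0.68971.
Taking the acute solution, ∠Q ≈ 0.761 rad.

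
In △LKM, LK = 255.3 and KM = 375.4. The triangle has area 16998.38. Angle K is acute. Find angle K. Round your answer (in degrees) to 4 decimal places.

∠K ≈ 20.7766°

From area = ½·LK·KM·sin K, we get sin K = 2·area/(LK·KM) ≈ 0.35473.
Taking the acute solution, ∠K ≈ 20.78°.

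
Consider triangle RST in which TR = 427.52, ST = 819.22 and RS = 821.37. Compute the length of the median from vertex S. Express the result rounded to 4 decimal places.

791.9544

Median from S: ½√(2·RS² + 2·ST² − TR²) ≈ 791.95.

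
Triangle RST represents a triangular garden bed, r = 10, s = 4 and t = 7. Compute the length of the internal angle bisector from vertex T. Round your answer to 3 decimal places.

t_T ≈ 5.477

By the law of cosines, cos T = (r² + s² − t²) / (2·r·s) ≈ 0.83750, so ∠T ≈ 33.12°.
The bisector from T has length 2·r·s·cos(∠T/2)/(r+s) ≈ 5.4772.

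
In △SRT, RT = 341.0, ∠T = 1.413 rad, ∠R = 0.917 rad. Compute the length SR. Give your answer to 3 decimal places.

464.255

The third angle is ∠S = π − ∠R − ∠T = 0.812 rad.
Law of sines: SR = RT·sin T/sin S ≈ 464.26.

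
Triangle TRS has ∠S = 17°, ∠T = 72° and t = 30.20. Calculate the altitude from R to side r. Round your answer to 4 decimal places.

h_R ≈ 8.8296

The third angle is ∠R = 180° − ∠S − ∠T = 91.00°.
Law of sines: r = t·sin R/sin T ≈ 31.749.
Law of sines: s = t·sin S/sin T ≈ 9.284.
Area = ½·t·r·sin S ≈ 140.17.
The altitude from R has length 2·area/r ≈ 8.8296.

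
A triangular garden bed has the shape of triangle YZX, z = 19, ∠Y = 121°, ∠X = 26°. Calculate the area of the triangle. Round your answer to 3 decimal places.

area ≈ 124.531

The third angle is ∠Z = 180° − ∠X − ∠Y = 33.00°.
Law of sines: y = z·sin Y/sin Z ≈ 29.903.
Law of sines: x = z·sin X/sin Z ≈ 15.293.
Area = ½·z·y·sin X ≈ 124.53.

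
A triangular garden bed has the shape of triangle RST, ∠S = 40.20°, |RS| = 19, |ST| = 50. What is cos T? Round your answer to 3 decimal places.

By the law of cosines, |TR|² = |RS|² + |ST|² − 2·|RS|·|ST|·cos S = 1409.8, so |TR| ≈ 37.547.
Law of cosines again: cos T = (|ST|² + |TR|² − |RS|²)/(2·|ST|·|TR|) ≈ 0.94516, so ∠T ≈ 19.06°.

0.945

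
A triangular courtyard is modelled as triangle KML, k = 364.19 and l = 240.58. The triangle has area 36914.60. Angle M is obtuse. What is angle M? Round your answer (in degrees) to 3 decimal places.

From area = ½·l·k·sin M, we get sin M = 2·area/(l·k) ≈ 0.84264.
Taking the obtuse solution, ∠M ≈ 122.58°.

∠M ≈ 122.580°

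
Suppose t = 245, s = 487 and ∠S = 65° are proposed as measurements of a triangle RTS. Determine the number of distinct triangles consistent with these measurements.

t·sin S = 245·sin(65°) ≈ 222.
Since s ≥ t, exactly one triangle exists.

1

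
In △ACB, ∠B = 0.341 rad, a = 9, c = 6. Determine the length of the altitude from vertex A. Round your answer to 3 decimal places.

By the law of cosines, b² = a² + c² − 2·a·c·cos B = 15.219, so b ≈ 3.9011.
Area = ½·a·c·sin B ≈ 9.0296.
The altitude from A has length 2·area/a ≈ 2.0066.

2.007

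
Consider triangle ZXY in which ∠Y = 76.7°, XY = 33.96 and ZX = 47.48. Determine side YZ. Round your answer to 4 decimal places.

41.9021

Law of sines: sin Z = XY·sin Y/ZX ≈ 0.69606.
Since ZX ≥ XY, only the acute value applies: ∠Z ≈ 44.11°.
Then ∠X = 180° − ∠Y − ∠Z ≈ 59.19°.
Law of sines gives YZ = ZX·sin X/sin Y ≈ 41.902.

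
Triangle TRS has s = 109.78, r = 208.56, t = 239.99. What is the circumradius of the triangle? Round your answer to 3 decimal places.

120.115

By the law of cosines, cos T = (r² + s² − t²) / (2·r·s) ≈ -0.04469, so ∠T ≈ 92.56°.
Circumradius = t/(2 sin T) ≈ 120.11.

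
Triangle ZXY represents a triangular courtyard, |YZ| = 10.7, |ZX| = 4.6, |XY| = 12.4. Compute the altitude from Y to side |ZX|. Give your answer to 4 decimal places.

10.5174

Semiperimeter s = (12.4 + 10.7 + 4.6)/2 = 13.85.
Heron's formula: area = √(13.85·1.45·3.15·9.25) ≈ 24.19.
The altitude from Y has length 2·area/|ZX| ≈ 10.517.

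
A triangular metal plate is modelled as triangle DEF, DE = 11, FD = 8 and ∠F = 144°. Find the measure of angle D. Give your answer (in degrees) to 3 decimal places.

Law of sines: sin E = FD·sin F/DE ≈ 0.42748.
Since DE ≥ FD, only the acute value applies: ∠E ≈ 25.31°.
Then ∠D = 180° − ∠F − ∠E ≈ 10.69°.

10.692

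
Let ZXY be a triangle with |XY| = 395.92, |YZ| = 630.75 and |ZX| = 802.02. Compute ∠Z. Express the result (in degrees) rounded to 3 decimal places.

By the law of cosines, cos Z = (|YZ|² + |ZX|² − |XY|²) / (2·|YZ|·|ZX|) ≈ 0.87406, so ∠Z ≈ 29.07°.

∠Z ≈ 29.066°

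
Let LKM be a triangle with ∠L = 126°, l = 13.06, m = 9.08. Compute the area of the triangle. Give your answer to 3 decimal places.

area ≈ 20.058

Law of sines: sin M = m·sin L/l ≈ 0.56247.
Since l ≥ m, only the acute value applies: ∠M ≈ 34.23°.
Then ∠K = 180° − ∠L − ∠M ≈ 19.77°.
Law of sines gives k = l·sin K/sin L ≈ 5.4611.
Area = ½·l·m·sin K ≈ 20.058.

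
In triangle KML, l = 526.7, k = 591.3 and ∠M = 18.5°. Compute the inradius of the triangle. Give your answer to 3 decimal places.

By the law of cosines, m² = l² + k² − 2·l·k·cos M = 36361, so m ≈ 190.69.
Area = ½·l·k·sin M ≈ 49410.
Semiperimeter s = (591.3+190.69+526.7)/2 = 654.34.
Inradius = area/s = 49410/654.34 ≈ 75.511.

r ≈ 75.511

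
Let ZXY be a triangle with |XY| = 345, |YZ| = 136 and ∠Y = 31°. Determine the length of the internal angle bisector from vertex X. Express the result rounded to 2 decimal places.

t_X ≈ 279.21

By the law of cosines, |ZX|² = |XY|² + |YZ|² − 2·|XY|·|YZ|·cos Y = 57084, so |ZX| ≈ 238.92.
Law of cosines again: cos X = (|ZX|² + |XY|² − |YZ|²)/(2·|ZX|·|XY|) ≈ 0.95606, so ∠X ≈ 17.05°.
The bisector from X has length 2·|ZX|·|XY|·cos(∠X/2)/(|ZX|+|XY|) ≈ 279.21.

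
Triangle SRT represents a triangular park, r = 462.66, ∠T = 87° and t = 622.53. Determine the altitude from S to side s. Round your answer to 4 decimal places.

Law of sines: sin R = r·sin T/t ≈ 0.74217.
Since t ≥ r, only the acute value applies: ∠R ≈ 47.92°.
Then ∠S = 180° − ∠T − ∠R ≈ 45.08°.
Law of sines gives s = t·sin S/sin T ≈ 441.44.
Area = ½·t·r·sin S ≈ 1.0198e+05.
The altitude from S has length 2·area/s ≈ 462.03.

462.0259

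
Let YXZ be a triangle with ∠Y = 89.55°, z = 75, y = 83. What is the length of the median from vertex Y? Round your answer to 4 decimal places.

Law of sines: sin Z = z·sin Y/y ≈ 0.90359.
Since y ≥ z, only the acute value applies: ∠Z ≈ 64.63°.
Then ∠X = 180° − ∠Y − ∠Z ≈ 25.82°.
Law of sines gives x = y·sin X/sin Y ≈ 36.147.
Median from Y: ½√(2·x² + 2·z² − y²) ≈ 41.756.

m_Y ≈ 41.7557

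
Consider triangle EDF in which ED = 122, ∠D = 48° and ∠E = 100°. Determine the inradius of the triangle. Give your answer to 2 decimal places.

r ≈ 39.54

The third angle is ∠F = 180° − ∠E − ∠D = 32.00°.
Law of sines: DF = ED·sin E/sin F ≈ 226.73.
Law of sines: FE = ED·sin D/sin F ≈ 171.09.
Area = ½·ED·DF·sin D ≈ 10278.
Semiperimeter s = (226.73+171.09+122)/2 = 259.91.
Inradius = area/s = 10278/259.91 ≈ 39.544.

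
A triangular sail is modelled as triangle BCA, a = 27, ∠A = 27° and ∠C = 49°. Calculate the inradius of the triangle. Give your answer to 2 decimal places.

The third angle is ∠B = 180° − ∠C − ∠A = 104.00°.
Law of sines: b = a·sin B/sin A ≈ 57.706.
Law of sines: c = a·sin C/sin A ≈ 44.885.
Area = ½·a·b·sin C ≈ 587.94.
Semiperimeter s = (57.706+44.885+27)/2 = 64.795.
Inradius = area/s = 587.94/64.795 ≈ 9.0738.

r ≈ 9.07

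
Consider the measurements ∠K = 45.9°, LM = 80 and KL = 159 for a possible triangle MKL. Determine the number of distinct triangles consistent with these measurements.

0

KL·sin K = 159·sin(45.9°) ≈ 114.2.
Since LM = 80 < 114.2 = KL sin K, no triangle exists.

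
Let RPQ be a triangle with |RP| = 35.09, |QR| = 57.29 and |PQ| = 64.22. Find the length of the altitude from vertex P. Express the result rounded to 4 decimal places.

h_P ≈ 34.9252

Semiperimeter s = (64.22 + 57.29 + 35.09)/2 = 78.3.
Heron's formula: area = √(78.3·14.08·21.01·43.21) ≈ 1000.4.
The altitude from P has length 2·area/|QR| ≈ 34.925.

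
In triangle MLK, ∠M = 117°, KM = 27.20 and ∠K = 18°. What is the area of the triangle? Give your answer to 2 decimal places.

The third angle is ∠L = 180° − ∠K − ∠M = 45.00°.
Law of sines: LK = KM·sin M/sin L ≈ 34.274.
Law of sines: ML = KM·sin K/sin L ≈ 11.887.
Area = ½·KM·LK·sin K ≈ 144.04.

area ≈ 144.04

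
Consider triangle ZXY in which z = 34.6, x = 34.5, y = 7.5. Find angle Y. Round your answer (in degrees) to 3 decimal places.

∠Y ≈ 12.461°

By the law of cosines, cos Y = (z² + x² − y²) / (2·z·x) ≈ 0.97644, so ∠Y ≈ 12.46°.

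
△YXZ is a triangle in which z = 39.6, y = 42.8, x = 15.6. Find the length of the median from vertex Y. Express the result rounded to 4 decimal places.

Median from Y: ½√(2·x² + 2·z² − y²) ≈ 21.161.

m_Y ≈ 21.1613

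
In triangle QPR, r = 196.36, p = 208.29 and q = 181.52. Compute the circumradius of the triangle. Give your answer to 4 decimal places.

113.3367

By the law of cosines, cos Q = (p² + r² − q²) / (2·p·r) ≈ 0.59893, so ∠Q ≈ 53.21°.
Circumradius = q/(2 sin Q) ≈ 113.34.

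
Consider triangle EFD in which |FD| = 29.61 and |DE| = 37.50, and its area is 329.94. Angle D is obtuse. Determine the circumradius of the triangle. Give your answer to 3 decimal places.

R ≈ 53.669

From area = ½·|FD|·|DE|·sin D, we get sin D = 2·area/(|FD|·|DE|) ≈ 0.59429.
Taking the obtuse solution, ∠D ≈ 143.54°.
Law of cosines then gives |EF| ≈ 63.789.
Circumradius = |EF|/(2 sin D) ≈ 53.669.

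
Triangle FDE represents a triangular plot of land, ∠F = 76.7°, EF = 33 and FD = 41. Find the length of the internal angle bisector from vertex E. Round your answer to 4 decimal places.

t_E ≈ 33.4796

By the law of cosines, DE² = EF² + FD² − 2·EF·FD·cos F = 2147.5, so DE ≈ 46.341.
Law of cosines again: cos E = (DE² + EF² − FD²)/(2·DE·EF) ≈ 0.50858, so ∠E ≈ 59.43°.
The bisector from E has length 2·DE·EF·cos(∠E/2)/(DE+EF) ≈ 33.48.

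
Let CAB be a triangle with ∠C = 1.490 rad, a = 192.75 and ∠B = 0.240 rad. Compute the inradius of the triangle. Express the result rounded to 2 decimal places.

The third angle is ∠A = π − ∠B − ∠C = 1.412 rad.
Law of sines: c = a·sin C/sin A ≈ 194.58.
Law of sines: b = a·sin B/sin A ≈ 46.404.
Area = ½·a·c·sin B ≈ 4457.6.
Semiperimeter s = (194.58+192.75+46.404)/2 = 216.87.
Inradius = area/s = 4457.6/216.87 ≈ 20.554.

r ≈ 20.55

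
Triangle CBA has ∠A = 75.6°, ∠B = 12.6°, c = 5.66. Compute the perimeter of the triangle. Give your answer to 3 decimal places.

perimeter ≈ 12.380

The third angle is ∠C = 180° − ∠B − ∠A = 91.80°.
Law of sines: b = c·sin B/sin C ≈ 1.2353.
Law of sines: a = c·sin A/sin C ≈ 5.4849.
Semiperimeter s = (5.66+1.2353+5.4849)/2 = 6.1901.
Perimeter = 5.66 + 1.2353 + 5.4849 = 12.38.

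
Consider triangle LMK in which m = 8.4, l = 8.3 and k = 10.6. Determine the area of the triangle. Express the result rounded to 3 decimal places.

Semiperimeter s = (8.3 + 8.4 + 10.6)/2 = 13.65.
Heron's formula: area = √(13.65·5.35·5.25·3.05) ≈ 34.196.

area ≈ 34.196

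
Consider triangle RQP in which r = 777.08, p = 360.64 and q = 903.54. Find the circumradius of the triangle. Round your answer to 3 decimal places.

456.741

By the law of cosines, cos R = (q² + p² − r²) / (2·q·p) ≈ 0.52569, so ∠R ≈ 1.017 rad.
Circumradius = r/(2 sin R) ≈ 456.74.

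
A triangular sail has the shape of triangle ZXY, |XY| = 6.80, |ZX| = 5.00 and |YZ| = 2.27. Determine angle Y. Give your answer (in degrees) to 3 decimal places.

By the law of cosines, cos Y = (|XY|² + |YZ|² − |ZX|²) / (2·|XY|·|YZ|) ≈ 0.85491, so ∠Y ≈ 31.25°.

31.250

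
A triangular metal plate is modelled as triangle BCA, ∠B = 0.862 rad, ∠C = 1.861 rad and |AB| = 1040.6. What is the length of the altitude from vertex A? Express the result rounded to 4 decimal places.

h_A ≈ 789.9672

The third angle is ∠A = π − ∠B − ∠C = 0.419 rad.
Law of sines: |CA| = |AB|·sin B/sin C ≈ 824.44.
Law of sines: |BC| = |AB|·sin A/sin C ≈ 441.44.
Area = ½·|AB|·|CA|·sin A ≈ 1.7436e+05.
The altitude from A has length 2·area/|BC| ≈ 789.97.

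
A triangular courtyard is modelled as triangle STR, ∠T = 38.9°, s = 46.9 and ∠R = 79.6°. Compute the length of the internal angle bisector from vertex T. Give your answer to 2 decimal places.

The third angle is ∠S = 180° − ∠T − ∠R = 61.50°.
Law of sines: t = s·sin T/sin S ≈ 33.513.
Law of sines: r = s·sin R/sin S ≈ 52.49.
The bisector from T has length 2·r·s·cos(∠T/2)/(r+s) ≈ 46.711.

t_T ≈ 46.71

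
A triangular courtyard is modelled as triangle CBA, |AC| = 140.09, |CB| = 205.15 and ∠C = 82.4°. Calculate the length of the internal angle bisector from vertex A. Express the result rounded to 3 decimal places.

By the law of cosines, |BA|² = |AC|² + |CB|² − 2·|AC|·|CB|·cos C = 54110, so |BA| ≈ 232.62.
Law of cosines again: cos A = (|BA|² + |AC|² − |CB|²)/(2·|BA|·|AC|) ≈ 0.48560, so ∠A ≈ 60.95°.
The bisector from A has length 2·|BA|·|AC|·cos(∠A/2)/(|BA|+|AC|) ≈ 150.71.

t_A ≈ 150.711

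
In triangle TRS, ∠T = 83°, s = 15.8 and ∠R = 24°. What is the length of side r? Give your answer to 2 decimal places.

6.72

The third angle is ∠S = 180° − ∠T − ∠R = 73.00°.
Law of sines: r = s·sin R/sin S ≈ 6.7201.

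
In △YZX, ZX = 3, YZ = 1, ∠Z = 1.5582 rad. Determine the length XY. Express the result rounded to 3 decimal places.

By the law of cosines, XY² = YZ² + ZX² − 2·YZ·ZX·cos Z = 9.9244, so XY ≈ 3.1503.

3.150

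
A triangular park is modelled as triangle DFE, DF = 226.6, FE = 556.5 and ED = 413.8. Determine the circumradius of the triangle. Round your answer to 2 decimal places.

By the law of cosines, cos D = (ED² + DF² − FE²) / (2·ED·DF) ≈ -0.46452, so ∠D ≈ 117.68°.
Circumradius = FE/(2 sin D) ≈ 314.21.

R ≈ 314.21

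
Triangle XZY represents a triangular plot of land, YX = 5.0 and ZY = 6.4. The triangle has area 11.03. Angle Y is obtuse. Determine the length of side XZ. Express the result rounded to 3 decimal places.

From area = ½·ZY·YX·sin Y, we get sin Y = 2·area/(ZY·YX) ≈ 0.68937.
Taking the obtuse solution, ∠Y ≈ 136.42°.
Law of cosines then gives XZ ≈ 10.598.

10.598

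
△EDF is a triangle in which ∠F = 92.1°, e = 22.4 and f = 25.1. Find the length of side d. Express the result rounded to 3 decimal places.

Law of sines: sin E = e·sin F/f ≈ 0.89183.
Since f ≥ e, only the acute value applies: ∠E ≈ 63.10°.
Then ∠D = 180° − ∠F − ∠E ≈ 24.80°.
Law of sines gives d = f·sin D/sin F ≈ 10.534.

10.534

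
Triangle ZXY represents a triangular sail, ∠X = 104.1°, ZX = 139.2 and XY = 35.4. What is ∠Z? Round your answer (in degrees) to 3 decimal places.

By the law of cosines, YZ² = ZX² + XY² − 2·ZX·XY·cos X = 23031, so YZ ≈ 151.76.
Law of cosines again: cos Z = (YZ² + ZX² − XY²)/(2·YZ·ZX) ≈ 0.97407, so ∠Z ≈ 13.08°.

∠Z ≈ 13.076°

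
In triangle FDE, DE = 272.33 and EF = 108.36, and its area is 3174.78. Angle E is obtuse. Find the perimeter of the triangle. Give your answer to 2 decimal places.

From area = ½·DE·EF·sin E, we get sin E = 2·area/(DE·EF) ≈ 0.21517.
Taking the obtuse solution, ∠E ≈ 167.57°.
Law of cosines then gives FD ≈ 378.87.
Perimeter = 272.33 + 108.36 + 378.87 = 759.56.

759.56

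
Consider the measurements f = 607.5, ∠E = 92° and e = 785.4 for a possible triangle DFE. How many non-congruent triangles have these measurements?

f·sin E = 607.5·sin(92°) ≈ 607.1.
Since ∠E is not acute, a triangle exists only if e > f; here e > f, so there is exactly one triangle.

1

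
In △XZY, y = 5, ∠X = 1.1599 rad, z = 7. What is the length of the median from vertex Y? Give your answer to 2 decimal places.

6.42

By the law of cosines, x² = z² + y² − 2·z·y·cos X = 46.04, so x ≈ 6.7853.
Median from Y: ½√(2·x² + 2·z² − y²) ≈ 6.4242.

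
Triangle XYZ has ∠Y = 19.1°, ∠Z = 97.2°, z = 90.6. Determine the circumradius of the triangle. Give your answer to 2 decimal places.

The third angle is ∠X = 180° − ∠Y − ∠Z = 63.70°.
Law of sines: x = z·sin X/sin Z ≈ 81.867.
Law of sines: y = z·sin Y/sin Z ≈ 29.882.
Circumradius = z/(2 sin Z) ≈ 45.66.

45.66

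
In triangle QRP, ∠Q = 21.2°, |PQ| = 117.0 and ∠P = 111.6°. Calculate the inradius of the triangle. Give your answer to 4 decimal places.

The third angle is ∠R = 180° − ∠P − ∠Q = 47.20°.
Law of sines: |RP| = |PQ|·sin Q/sin R ≈ 57.664.
Law of sines: |QR| = |PQ|·sin P/sin R ≈ 148.26.
Area = ½·|PQ|·|RP|·sin P ≈ 3136.5.
Semiperimeter s = (57.664+117+148.26)/2 = 161.46.
Inradius = area/s = 3136.5/161.46 ≈ 19.425.

19.4254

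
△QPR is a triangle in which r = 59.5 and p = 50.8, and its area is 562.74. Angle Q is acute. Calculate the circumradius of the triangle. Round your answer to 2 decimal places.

30.34

From area = ½·p·r·sin Q, we get sin Q = 2·area/(p·r) ≈ 0.37235.
Taking the acute solution, ∠Q ≈ 21.86°.
Law of cosines then gives q ≈ 22.592.
Circumradius = q/(2 sin Q) ≈ 30.337.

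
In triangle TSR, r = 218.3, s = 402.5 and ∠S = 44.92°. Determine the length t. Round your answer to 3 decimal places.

Law of sines: sin R = r·sin S/s ≈ 0.38297.
Since s ≥ r, only the acute value applies: ∠R ≈ 22.52°.
Then ∠T = 180° − ∠S − ∠R ≈ 112.56°.
Law of sines gives t = s·sin T/sin S ≈ 526.39.

526.390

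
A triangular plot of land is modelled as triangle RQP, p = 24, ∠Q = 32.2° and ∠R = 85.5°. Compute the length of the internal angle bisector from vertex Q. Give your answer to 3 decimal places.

24.425

The third angle is ∠P = 180° − ∠R − ∠Q = 62.30°.
Law of sines: r = p·sin R/sin P ≈ 27.023.
Law of sines: q = p·sin Q/sin P ≈ 14.444.
The bisector from Q has length 2·p·r·cos(∠Q/2)/(p+r) ≈ 24.425.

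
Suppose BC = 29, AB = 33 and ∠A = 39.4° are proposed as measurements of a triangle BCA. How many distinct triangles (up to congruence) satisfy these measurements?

AB·sin A = 33·sin(39.4°) ≈ 20.95.
Since AB sin A < BC < AB (20.95 < 29 < 33), two triangles exist.

2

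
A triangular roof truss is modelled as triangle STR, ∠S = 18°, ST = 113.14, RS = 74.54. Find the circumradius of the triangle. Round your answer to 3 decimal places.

By the law of cosines, TR² = RS² + ST² − 2·RS·ST·cos S = 2315.5, so TR ≈ 48.119.
Area = ½·RS·ST·sin S ≈ 1303.
Circumradius = TR/(2 sin S) ≈ 77.859.

77.859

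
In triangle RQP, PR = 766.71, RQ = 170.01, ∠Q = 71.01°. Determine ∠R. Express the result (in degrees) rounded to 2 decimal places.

96.89

Law of sines: sin P = RQ·sin Q/PR ≈ 0.20967.
Since PR ≥ RQ, only the acute value applies: ∠P ≈ 12.10°.
Then ∠R = 180° − ∠Q − ∠P ≈ 96.89°.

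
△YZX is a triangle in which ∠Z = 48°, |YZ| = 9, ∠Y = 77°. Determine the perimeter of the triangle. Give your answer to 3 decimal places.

27.870

The third angle is ∠X = 180° − ∠Y − ∠Z = 55.00°.
Law of sines: |ZX| = |YZ|·sin Y/sin X ≈ 10.705.
Law of sines: |XY| = |YZ|·sin Z/sin X ≈ 8.1649.
Semiperimeter s = (10.705+8.1649+9)/2 = 13.935.
Perimeter = 10.705 + 8.1649 + 9 = 27.87.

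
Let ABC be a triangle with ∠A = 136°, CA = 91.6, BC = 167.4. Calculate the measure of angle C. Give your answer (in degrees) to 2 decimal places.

21.66

Law of sines: sin B = CA·sin A/BC ≈ 0.38011.
Since BC ≥ CA, only the acute value applies: ∠B ≈ 22.34°.
Then ∠C = 180° − ∠A − ∠B ≈ 21.66°.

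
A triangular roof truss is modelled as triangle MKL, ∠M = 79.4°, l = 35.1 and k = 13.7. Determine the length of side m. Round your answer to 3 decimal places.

By the law of cosines, m² = k² + l² − 2·k·l·cos M = 1242.8, so m ≈ 35.253.

35.253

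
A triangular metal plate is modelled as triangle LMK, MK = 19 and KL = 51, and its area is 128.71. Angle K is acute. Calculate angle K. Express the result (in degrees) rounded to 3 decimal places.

From area = ½·MK·KL·sin K, we get sin K = 2·area/(MK·KL) ≈ 0.26566.
Taking the acute solution, ∠K ≈ 15.41°.

15.406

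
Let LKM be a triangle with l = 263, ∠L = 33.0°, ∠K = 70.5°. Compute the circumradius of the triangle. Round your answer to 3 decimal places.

The third angle is ∠M = 180° − ∠L − ∠K = 76.50°.
Law of sines: k = l·sin K/sin L ≈ 455.19.
Law of sines: m = l·sin M/sin L ≈ 469.55.
Circumradius = l/(2 sin L) ≈ 241.44.

R ≈ 241.444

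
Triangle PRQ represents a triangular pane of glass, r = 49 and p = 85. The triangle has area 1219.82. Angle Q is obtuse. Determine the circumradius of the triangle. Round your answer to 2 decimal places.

109.24

From area = ½·p·r·sin Q, we get sin Q = 2·area/(p·r) ≈ 0.58575.
Taking the obtuse solution, ∠Q ≈ 144.14°.
Law of cosines then gives q ≈ 127.97.
Circumradius = q/(2 sin Q) ≈ 109.24.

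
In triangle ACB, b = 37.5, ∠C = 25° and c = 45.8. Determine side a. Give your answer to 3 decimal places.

76.957

Law of sines: sin B = b·sin C/c ≈ 0.34603.
Since c ≥ b, only the acute value applies: ∠B ≈ 20.24°.
Then ∠A = 180° − ∠C − ∠B ≈ 134.76°.
Law of sines gives a = c·sin A/sin C ≈ 76.957.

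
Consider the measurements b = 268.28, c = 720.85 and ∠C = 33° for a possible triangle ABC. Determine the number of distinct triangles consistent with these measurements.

1

b·sin C = 268.28·sin(33°) ≈ 146.1.
Since c ≥ b, exactly one triangle exists.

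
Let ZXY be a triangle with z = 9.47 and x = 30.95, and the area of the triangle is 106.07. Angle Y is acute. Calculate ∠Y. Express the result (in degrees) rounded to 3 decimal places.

∠Y ≈ 46.368°

From area = ½·z·x·sin Y, we get sin Y = 2·area/(z·x) ≈ 0.72379.
Taking the acute solution, ∠Y ≈ 46.37°.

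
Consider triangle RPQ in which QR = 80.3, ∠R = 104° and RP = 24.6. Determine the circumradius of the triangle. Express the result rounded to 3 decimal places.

46.116

By the law of cosines, PQ² = QR² + RP² − 2·QR·RP·cos R = 8009, so PQ ≈ 89.493.
Area = ½·QR·RP·sin R ≈ 958.35.
Circumradius = PQ/(2 sin R) ≈ 46.116.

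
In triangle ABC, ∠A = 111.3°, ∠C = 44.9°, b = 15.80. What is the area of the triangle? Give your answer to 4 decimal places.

203.4181

The third angle is ∠B = 180° − ∠C − ∠A = 23.80°.
Law of sines: a = b·sin A/sin B ≈ 36.478.
Law of sines: c = b·sin C/sin B ≈ 27.637.
Area = ½·b·a·sin C ≈ 203.42.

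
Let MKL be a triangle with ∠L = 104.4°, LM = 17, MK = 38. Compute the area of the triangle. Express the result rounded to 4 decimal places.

247.1494

Law of sines: sin K = LM·sin L/MK ≈ 0.43331.
Since MK ≥ LM, only the acute value applies: ∠K ≈ 25.68°.
Then ∠M = 180° − ∠L − ∠K ≈ 49.92°.
Law of sines gives KL = MK·sin M/sin L ≈ 30.02.
Area = ½·MK·LM·sin M ≈ 247.15.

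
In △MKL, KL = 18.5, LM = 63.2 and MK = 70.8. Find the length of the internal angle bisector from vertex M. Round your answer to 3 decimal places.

66.252

By the law of cosines, cos M = (LM² + MK² − KL²) / (2·LM·MK) ≈ 0.96821, so ∠M ≈ 14.49°.
The bisector from M has length 2·LM·MK·cos(∠M/2)/(LM+MK) ≈ 66.252.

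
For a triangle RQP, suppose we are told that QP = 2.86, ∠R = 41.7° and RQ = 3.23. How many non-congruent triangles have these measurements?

RQ·sin R = 3.23·sin(41.7°) ≈ 2.149.
Since RQ sin R < QP < RQ (2.149 < 2.86 < 3.23), two triangles exist.

2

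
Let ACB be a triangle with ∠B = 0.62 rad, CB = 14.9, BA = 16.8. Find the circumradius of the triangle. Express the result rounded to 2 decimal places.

By the law of cosines, AC² = CB² + BA² − 2·CB·BA·cos B = 96.79, so AC ≈ 9.8382.
Area = ½·CB·BA·sin B ≈ 72.722.
Circumradius = AC/(2 sin B) ≈ 8.4661.

R ≈ 8.47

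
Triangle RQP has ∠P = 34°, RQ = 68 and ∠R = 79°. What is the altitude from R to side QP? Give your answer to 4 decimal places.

The third angle is ∠Q = 180° − ∠P − ∠R = 67.00°.
Law of sines: QP = RQ·sin R/sin P ≈ 119.37.
Law of sines: PR = RQ·sin Q/sin P ≈ 111.94.
Area = ½·RQ·QP·sin Q ≈ 3735.9.
The altitude from R has length 2·area/QP ≈ 62.594.

62.5943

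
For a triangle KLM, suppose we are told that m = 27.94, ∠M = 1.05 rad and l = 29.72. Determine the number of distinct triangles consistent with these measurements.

l·sin M = 29.72·sin(1.05 rad) ≈ 25.78.
Since l sin M < m < l (25.78 < 27.94 < 29.72), two triangles exist.

2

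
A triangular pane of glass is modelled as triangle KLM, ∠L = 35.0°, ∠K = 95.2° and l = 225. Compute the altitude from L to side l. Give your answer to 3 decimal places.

The third angle is ∠M = 180° − ∠K − ∠L = 49.80°.
Law of sines: k = l·sin K/sin L ≈ 390.66.
Law of sines: m = l·sin M/sin L ≈ 299.62.
Area = ½·l·k·sin M ≈ 33568.
The altitude from L has length 2·area/l ≈ 298.39.

298.385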